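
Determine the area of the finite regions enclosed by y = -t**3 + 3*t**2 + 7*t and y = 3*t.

131/4

Set the curves equal: -t**3 + 3*t**2 + 7*t = 3*t, so -t**3 + 3*t**2 + 4*t = 0, which factors as -t*(t - 4)*(t + 1) = 0. The curves meet at t = -1, 0, 4.
On [-1, 0], y = 3*t is on top; that piece has area ∫[-1,0] (-(-t**3 + 3*t**2 + 4*t)) dt = 3/4.
On [0, 4], y = -t**3 + 3*t**2 + 7*t is on top; that piece has area ∫[0,4] (-t**3 + 3*t**2 + 4*t) dt = 32.
Total enclosed area = 3/4 + 32 = 131/4.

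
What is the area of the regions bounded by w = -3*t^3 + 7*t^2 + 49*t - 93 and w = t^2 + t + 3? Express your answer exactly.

Set the curves equal: -3*t^3 + 7*t^2 + 49*t - 93 = t^2 + t + 3, so -3*t^3 + 6*t^2 + 48*t - 96 = 0, which factors as -3*(t - 4)*(t - 2)*(t + 4) = 0. The curves meet at t = -4, 2, 4.
On [-4, 2], w = t^2 + t + 3 is on top; that piece has area ∫[-4,2] (-(-3*t^3 + 6*t^2 + 48*t - 96)) dt = 540.
On [2, 4], w = -3*t^3 + 7*t^2 + 49*t - 93 is on top; that piece has area ∫[2,4] (-3*t^3 + 6*t^2 + 48*t - 96) dt = 28.
Total enclosed area = 540 + 28 = 568.

568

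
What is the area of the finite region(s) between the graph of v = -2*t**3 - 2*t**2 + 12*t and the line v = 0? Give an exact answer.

The curve meets the t-axis where -2*t**3 - 2*t**2 + 12*t = 0, i.e. -2*t*(t - 2)*(t + 3) = 0, at t = -3, 0, 2.
On [-3, 0] the curve lies below the axis; ∫[-3,0] (-2*t**3 - 2*t**2 + 12*t) dt = -63/2, giving area 63/2.
On [0, 2] the curve lies above the axis; ∫[0,2] (-2*t**3 - 2*t**2 + 12*t) dt = 32/3, giving area 32/3.
Total area = 63/2 + 32/3 = 253/6.

253/6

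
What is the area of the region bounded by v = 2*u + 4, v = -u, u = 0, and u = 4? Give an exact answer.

40

On [0, 4], (2*u + 4) - (-u) = 3*u + 4 is ≥ 0 throughout, so the area is a single integral of |3*u + 4|.
∫[0,4] (3*u + 4) du = 40.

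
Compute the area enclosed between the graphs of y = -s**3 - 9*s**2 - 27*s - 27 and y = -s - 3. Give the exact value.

1/2

Set the curves equal: -s**3 - 9*s**2 - 27*s - 27 = -s - 3, so -s**3 - 9*s**2 - 26*s - 24 = 0, which factors as -(s + 2)*(s + 3)*(s + 4) = 0. The curves meet at s = -4, -3, -2.
On [-4, -3], y = -s - 3 is on top; that piece has area ∫[-4,-3] (-(-s**3 - 9*s**2 - 26*s - 24)) ds = 1/4.
On [-3, -2], y = -s**3 - 9*s**2 - 27*s - 27 is on top; that piece has area ∫[-3,-2] (-s**3 - 9*s**2 - 26*s - 24) ds = 1/4.
Total enclosed area = 1/4 + 1/4 = 1/2.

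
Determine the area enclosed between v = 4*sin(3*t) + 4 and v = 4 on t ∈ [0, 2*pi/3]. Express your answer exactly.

16/3

The difference (4*sin(3*t) + 4) - (4) = 4*sin(3*t) changes sign at t = pi/3 inside [0, 2*pi/3], so split the integral there.
∫[0,pi/3] (4*sin(3*t)) dt = 8/3.
∫[pi/3,2*pi/3] (4*sin(3*t)) dt = -8/3; the area of that piece is 8/3.
Total area = 8/3 + 8/3 = 16/3.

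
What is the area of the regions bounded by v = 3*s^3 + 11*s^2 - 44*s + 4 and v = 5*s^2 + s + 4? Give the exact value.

Set the curves equal: 3*s^3 + 11*s^2 - 44*s + 4 = 5*s^2 + s + 4, so 3*s^3 + 6*s^2 - 45*s = 0, which factors as 3*s*(s - 3)*(s + 5) = 0. The curves meet at s = -5, 0, 3.
On [-5, 0], v = 3*s^3 + 11*s^2 - 44*s + 4 is on top; that piece has area ∫[-5,0] (3*s^3 + 6*s^2 - 45*s) ds = 1375/4.
On [0, 3], v = 5*s^2 + s + 4 is on top; that piece has area ∫[0,3] (-(3*s^3 + 6*s^2 - 45*s)) ds = 351/4.
Total enclosed area = 1375/4 + 351/4 = 863/2.

863/2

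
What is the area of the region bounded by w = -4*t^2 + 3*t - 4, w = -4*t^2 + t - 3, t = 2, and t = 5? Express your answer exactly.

On [2, 5], (-4*t^2 + 3*t - 4) - (-4*t^2 + t - 3) = 2*t - 1 is ≥ 0 throughout, so the area is a single integral of |2*t - 1|.
∫[2,5] (2*t - 1) dt = 18.

18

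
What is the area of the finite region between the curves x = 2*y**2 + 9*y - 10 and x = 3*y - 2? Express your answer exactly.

125/3

Both boundary curves give x as a function of y, so integrate with respect to y. Setting them equal: 2*y**2 + 6*y - 8 = 0, i.e. 2*(y - 1)*(y + 4) = 0, so they meet at y = -4, 1.
For y in [-4, 1], x = 2*y**2 + 9*y - 10 is on the left; area = ∫[-4,1] (-(2*y**2 + 6*y - 8)) dy = 125/3.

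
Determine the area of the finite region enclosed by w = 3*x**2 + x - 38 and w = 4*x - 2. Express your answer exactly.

343/2

Set the curves equal: 3*x**2 + x - 38 = 4*x - 2, so 3*x**2 - 3*x - 36 = 0, which factors as 3*(x - 4)*(x + 3) = 0. The curves meet at x = -3, 4.
On [-3, 4], w = 4*x - 2 is on top; that piece has area ∫[-3,4] (-(3*x**2 - 3*x - 36)) dx = 343/2.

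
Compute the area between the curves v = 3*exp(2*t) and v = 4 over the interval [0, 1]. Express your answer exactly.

-13/2 - 4*log(3) + 8*log(2) + 3*exp(2)/2

The difference (3*exp(2*t)) - (4) = 3*exp(2*t) - 4 changes sign at t = -log(3)/2 + log(2) inside [0, 1], so split the integral there.
∫[0,-log(3)/2 + log(2)] (3*exp(2*t) - 4) dt = log(9/16) + 1/2; the area of that piece is -1/2 + log(16/9).
∫[-log(3)/2 + log(2),1] (3*exp(2*t) - 4) dt = -6 - 2*log(3) + 4*log(2) + 3*exp(2)/2.
Total area = (-1/2 + log(16/9)) + (-6 - 2*log(3) + 4*log(2) + 3*exp(2)/2) = -13/2 - 4*log(3) + 8*log(2) + 3*exp(2)/2.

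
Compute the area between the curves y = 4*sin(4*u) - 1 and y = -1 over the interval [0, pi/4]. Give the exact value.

2

On [0, pi/4], (4*sin(4*u) - 1) - (-1) = 4*sin(4*u) is ≥ 0 throughout, so the area is a single integral of |4*sin(4*u)|.
∫[0,pi/4] (4*sin(4*u)) du = 2.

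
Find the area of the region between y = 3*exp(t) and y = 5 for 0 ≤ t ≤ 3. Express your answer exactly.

The difference (3*exp(t)) - (5) = 3*exp(t) - 5 changes sign at t = log(5/3) inside [0, 3], so split the integral there.
∫[0,log(5/3)] (3*exp(t) - 5) dt = log(243/3125) + 2; the area of that piece is -2 + log(3125/243).
∫[log(5/3),3] (3*exp(t) - 5) dt = -20 - 5*log(3) + 5*log(5) + 3*exp(3).
Total area = (-2 + log(3125/243)) + (-20 - 5*log(3) + 5*log(5) + 3*exp(3)) = -22 - 10*log(3) + 10*log(5) + 3*exp(3).

-22 - 10*log(3) + 10*log(5) + 3*exp(3)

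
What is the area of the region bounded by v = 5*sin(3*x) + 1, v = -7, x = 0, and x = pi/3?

10/3 + 8*pi/3

On [0, pi/3], (5*sin(3*x) + 1) - (-7) = 5*sin(3*x) + 8 is ≥ 0 throughout, so the area is a single integral of |5*sin(3*x) + 8|.
∫[0,pi/3] (5*sin(3*x) + 8) dx = 10/3 + 8*pi/3.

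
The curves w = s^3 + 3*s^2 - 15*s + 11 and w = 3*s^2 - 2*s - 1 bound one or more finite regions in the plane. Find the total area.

407/4

Set the curves equal: s^3 + 3*s^2 - 15*s + 11 = 3*s^2 - 2*s - 1, so s^3 - 13*s + 12 = 0, which factors as (s - 3)*(s - 1)*(s + 4) = 0. The curves meet at s = -4, 1, 3.
On [-4, 1], w = s^3 + 3*s^2 - 15*s + 11 is on top; that piece has area ∫[-4,1] (s^3 - 13*s + 12) ds = 375/4.
On [1, 3], w = 3*s^2 - 2*s - 1 is on top; that piece has area ∫[1,3] (-(s^3 - 13*s + 12)) ds = 8.
Total enclosed area = 375/4 + 8 = 407/4.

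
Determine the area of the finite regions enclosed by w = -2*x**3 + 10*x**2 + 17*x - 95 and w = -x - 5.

Set the curves equal: -2*x**3 + 10*x**2 + 17*x - 95 = -x - 5, so -2*x**3 + 10*x**2 + 18*x - 90 = 0, which factors as -2*(x - 5)*(x - 3)*(x + 3) = 0. The curves meet at x = -3, 3, 5.
On [-3, 3], w = -x - 5 is on top; that piece has area ∫[-3,3] (-(-2*x**3 + 10*x**2 + 18*x - 90)) dx = 360.
On [3, 5], w = -2*x**3 + 10*x**2 + 17*x - 95 is on top; that piece has area ∫[3,5] (-2*x**3 + 10*x**2 + 18*x - 90) dx = 56/3.
Total enclosed area = 360 + 56/3 = 1136/3.

1136/3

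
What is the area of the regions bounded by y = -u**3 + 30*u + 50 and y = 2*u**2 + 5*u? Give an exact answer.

2459/6

Set the curves equal: -u**3 + 30*u + 50 = 2*u**2 + 5*u, so -u**3 - 2*u**2 + 25*u + 50 = 0, which factors as -(u - 5)*(u + 2)*(u + 5) = 0. The curves meet at u = -5, -2, 5.
On [-5, -2], y = 2*u**2 + 5*u is on top; that piece has area ∫[-5,-2] (-(-u**3 - 2*u**2 + 25*u + 50)) du = 153/4.
On [-2, 5], y = -u**3 + 30*u + 50 is on top; that piece has area ∫[-2,5] (-u**3 - 2*u**2 + 25*u + 50) du = 4459/12.
Total enclosed area = 153/4 + 4459/12 = 2459/6.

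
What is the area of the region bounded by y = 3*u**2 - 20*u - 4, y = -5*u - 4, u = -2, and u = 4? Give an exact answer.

94

The difference (3*u**2 - 20*u - 4) - (-5*u - 4) = 3*u**2 - 15*u changes sign at u = 0 inside [-2, 4], so split the integral there.
∫[-2,0] (3*u**2 - 15*u) du = 38.
∫[0,4] (3*u**2 - 15*u) du = -56; the area of that piece is 56.
Total area = 38 + 56 = 94.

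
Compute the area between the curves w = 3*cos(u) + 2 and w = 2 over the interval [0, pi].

The difference (3*cos(u) + 2) - (2) = 3*cos(u) changes sign at u = pi/2 inside [0, pi], so split the integral there.
∫[0,pi/2] (3*cos(u)) du = 3.
∫[pi/2,pi] (3*cos(u)) du = -3; the area of that piece is 3.
Total area = 3 + 3 = 6.

6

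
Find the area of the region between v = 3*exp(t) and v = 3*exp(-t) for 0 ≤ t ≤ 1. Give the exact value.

-6 + 3*exp(-1) + 3*exp(1)

On [0, 1], (3*exp(t)) - (3*exp(-t)) = 3*exp(t) - 3*exp(-t) is ≥ 0 throughout, so the area is a single integral of |3*exp(t) - 3*exp(-t)|.
∫[0,1] (3*exp(t) - 3*exp(-t)) dt = -6 + 3*exp(-1) + 3*exp(1).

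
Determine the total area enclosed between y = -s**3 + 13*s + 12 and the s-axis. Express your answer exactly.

407/4

The curve meets the s-axis where -s**3 + 13*s + 12 = 0, i.e. -(s - 4)*(s + 1)*(s + 3) = 0, at s = -3, -1, 4.
On [-3, -1] the curve lies below the axis; ∫[-3,-1] (-s**3 + 13*s + 12) ds = -8, giving area 8.
On [-1, 4] the curve lies above the axis; ∫[-1,4] (-s**3 + 13*s + 12) ds = 375/4, giving area 375/4.
Total area = 8 + 375/4 = 407/4.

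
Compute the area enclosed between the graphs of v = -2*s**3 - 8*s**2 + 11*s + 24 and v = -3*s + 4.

937/6

Set the curves equal: -2*s**3 - 8*s**2 + 11*s + 24 = -3*s + 4, so -2*s**3 - 8*s**2 + 14*s + 20 = 0, which factors as -2*(s - 2)*(s + 1)*(s + 5) = 0. The curves meet at s = -5, -1, 2.
On [-5, -1], v = -3*s + 4 is on top; that piece has area ∫[-5,-1] (-(-2*s**3 - 8*s**2 + 14*s + 20)) ds = 320/3.
On [-1, 2], v = -2*s**3 - 8*s**2 + 11*s + 24 is on top; that piece has area ∫[-1,2] (-2*s**3 - 8*s**2 + 14*s + 20) ds = 99/2.
Total enclosed area = 320/3 + 99/2 = 937/6.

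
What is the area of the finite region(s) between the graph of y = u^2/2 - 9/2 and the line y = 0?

18

The curve meets the u-axis where u^2/2 - 9/2 = 0, i.e. (u - 3)*(u + 3)/2 = 0, at u = -3, 3.
On [-3, 3] the curve lies below the axis; ∫[-3,3] (u^2/2 - 9/2) du = -18, giving area 18.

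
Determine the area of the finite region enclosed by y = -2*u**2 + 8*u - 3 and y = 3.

8/3

Set the curves equal: -2*u**2 + 8*u - 3 = 3, so -2*u**2 + 8*u - 6 = 0, which factors as -2*(u - 3)*(u - 1) = 0. The curves meet at u = 1, 3.
On [1, 3], y = -2*u**2 + 8*u - 3 is on top; that piece has area ∫[1,3] (-2*u**2 + 8*u - 6) du = 8/3.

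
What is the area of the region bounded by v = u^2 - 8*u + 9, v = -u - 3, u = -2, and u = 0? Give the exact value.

On [-2, 0], (u^2 - 8*u + 9) - (-u - 3) = u^2 - 7*u + 12 is ≥ 0 throughout, so the area is a single integral of |u^2 - 7*u + 12|.
∫[-2,0] (u^2 - 7*u + 12) du = 122/3.

122/3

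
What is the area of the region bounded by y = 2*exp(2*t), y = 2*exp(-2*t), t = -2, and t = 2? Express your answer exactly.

-4 + 2*exp(-4) + 2*exp(4)

The difference (2*exp(2*t)) - (2*exp(-2*t)) = 2*exp(2*t) - 2*exp(-2*t) changes sign at t = 0 inside [-2, 2], so split the integral there.
∫[-2,0] (2*exp(2*t) - 2*exp(-2*t)) dt = -exp(4) - exp(-4) + 2; the area of that piece is -2 + exp(-4) + exp(4).
∫[0,2] (2*exp(2*t) - 2*exp(-2*t)) dt = -2 + exp(-4) + exp(4).
Total area = (-2 + exp(-4) + exp(4)) + (-2 + exp(-4) + exp(4)) = -4 + 2*exp(-4) + 2*exp(4).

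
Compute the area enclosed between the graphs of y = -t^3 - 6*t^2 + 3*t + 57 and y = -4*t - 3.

517/2

Set the curves equal: -t^3 - 6*t^2 + 3*t + 57 = -4*t - 3, so -t^3 - 6*t^2 + 7*t + 60 = 0, which factors as -(t - 3)*(t + 4)*(t + 5) = 0. The curves meet at t = -5, -4, 3.
On [-5, -4], y = -4*t - 3 is on top; that piece has area ∫[-5,-4] (-(-t^3 - 6*t^2 + 7*t + 60)) dt = 5/4.
On [-4, 3], y = -t^3 - 6*t^2 + 3*t + 57 is on top; that piece has area ∫[-4,3] (-t^3 - 6*t^2 + 7*t + 60) dt = 1029/4.
Total enclosed area = 5/4 + 1029/4 = 517/2.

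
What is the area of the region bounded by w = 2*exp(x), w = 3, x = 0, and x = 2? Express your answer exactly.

-10 - 6*log(2) + 6*log(3) + 2*exp(2)

The difference (2*exp(x)) - (3) = 2*exp(x) - 3 changes sign at x = log(3/2) inside [0, 2], so split the integral there.
∫[0,log(3/2)] (2*exp(x) - 3) dx = log(8/27) + 1; the area of that piece is -1 + log(27/8).
∫[log(3/2),2] (2*exp(x) - 3) dx = -9 - 3*log(2) + 3*log(3) + 2*exp(2).
Total area = (-1 + log(27/8)) + (-9 - 3*log(2) + 3*log(3) + 2*exp(2)) = -10 - 6*log(2) + 6*log(3) + 2*exp(2).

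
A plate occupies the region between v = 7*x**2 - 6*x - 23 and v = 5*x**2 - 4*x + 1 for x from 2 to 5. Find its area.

The difference (7*x**2 - 6*x - 23) - (5*x**2 - 4*x + 1) = 2*x**2 - 2*x - 24 changes sign at x = 4 inside [2, 5], so split the integral there.
∫[2,4] (2*x**2 - 2*x - 24) dx = -68/3; the area of that piece is 68/3.
∫[4,5] (2*x**2 - 2*x - 24) dx = 23/3.
Total area = 68/3 + 23/3 = 91/3.

91/3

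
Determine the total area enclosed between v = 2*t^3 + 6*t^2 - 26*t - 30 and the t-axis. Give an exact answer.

256

The curve meets the t-axis where 2*t^3 + 6*t^2 - 26*t - 30 = 0, i.e. 2*(t - 3)*(t + 1)*(t + 5) = 0, at t = -5, -1, 3.
On [-5, -1] the curve lies above the axis; ∫[-5,-1] (2*t^3 + 6*t^2 - 26*t - 30) dt = 128, giving area 128.
On [-1, 3] the curve lies below the axis; ∫[-1,3] (2*t^3 + 6*t^2 - 26*t - 30) dt = -128, giving area 128.
Total area = 128 + 128 = 256.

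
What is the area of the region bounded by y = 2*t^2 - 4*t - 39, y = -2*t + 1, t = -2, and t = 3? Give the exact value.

545/3

On [-2, 3], (2*t^2 - 4*t - 39) - (-2*t + 1) = 2*t^2 - 2*t - 40 is ≤ 0 throughout, so the area is a single integral of |2*t^2 - 2*t - 40|.
∫[-2,3] (2*t^2 - 2*t - 40) dt = -545/3; the area of that piece is 545/3.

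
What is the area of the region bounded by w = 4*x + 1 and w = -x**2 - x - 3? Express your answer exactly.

Set the curves equal: 4*x + 1 = -x**2 - x - 3, so x**2 + 5*x + 4 = 0, which factors as (x + 1)*(x + 4) = 0. The curves meet at x = -4, -1.
On [-4, -1], w = -x**2 - x - 3 is on top; that piece has area ∫[-4,-1] (-(x**2 + 5*x + 4)) dx = 9/2.

9/2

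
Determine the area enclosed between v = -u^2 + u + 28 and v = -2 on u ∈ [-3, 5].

On [-3, 5], (-u^2 + u + 28) - (-2) = -u^2 + u + 30 is ≥ 0 throughout, so the area is a single integral of |-u^2 + u + 30|.
∫[-3,5] (-u^2 + u + 30) du = 592/3.

592/3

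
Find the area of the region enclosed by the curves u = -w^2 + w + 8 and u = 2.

125/6

Both boundary curves give u as a function of w, so integrate with respect to w. Setting them equal: -w^2 + w + 6 = 0, i.e. -(w - 3)*(w + 2) = 0, so they meet at w = -2, 3.
For w in [-2, 3], u = -w^2 + w + 8 is on the right; area = ∫[-2,3] (-w^2 + w + 6) dw = 125/6.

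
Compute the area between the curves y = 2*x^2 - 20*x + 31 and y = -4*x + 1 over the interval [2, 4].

The difference (2*x^2 - 20*x + 31) - (-4*x + 1) = 2*x^2 - 16*x + 30 changes sign at x = 3 inside [2, 4], so split the integral there.
∫[2,3] (2*x^2 - 16*x + 30) dx = 8/3.
∫[3,4] (2*x^2 - 16*x + 30) dx = -4/3; the area of that piece is 4/3.
Total area = 8/3 + 4/3 = 4.

4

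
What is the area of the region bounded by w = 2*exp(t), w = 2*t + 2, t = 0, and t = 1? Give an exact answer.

-5 + 2*exp(1)

On [0, 1], (2*exp(t)) - (2*t + 2) = -2*t + 2*exp(t) - 2 is ≥ 0 throughout, so the area is a single integral of |-2*t + 2*exp(t) - 2|.
∫[0,1] (-2*t + 2*exp(t) - 2) dt = -5 + 2*exp(1).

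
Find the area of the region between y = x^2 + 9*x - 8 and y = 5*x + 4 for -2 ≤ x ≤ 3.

The difference (x^2 + 9*x - 8) - (5*x + 4) = x^2 + 4*x - 12 changes sign at x = 2 inside [-2, 3], so split the integral there.
∫[-2,2] (x^2 + 4*x - 12) dx = -128/3; the area of that piece is 128/3.
∫[2,3] (x^2 + 4*x - 12) dx = 13/3.
Total area = 128/3 + 13/3 = 47.

47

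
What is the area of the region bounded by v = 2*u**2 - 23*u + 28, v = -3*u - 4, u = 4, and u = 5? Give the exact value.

52/3

On [4, 5], (2*u**2 - 23*u + 28) - (-3*u - 4) = 2*u**2 - 20*u + 32 is ≤ 0 throughout, so the area is a single integral of |2*u**2 - 20*u + 32|.
∫[4,5] (2*u**2 - 20*u + 32) du = -52/3; the area of that piece is 52/3.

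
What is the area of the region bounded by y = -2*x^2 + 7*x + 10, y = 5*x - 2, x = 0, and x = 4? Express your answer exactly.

98/3

The difference (-2*x^2 + 7*x + 10) - (5*x - 2) = -2*x^2 + 2*x + 12 changes sign at x = 3 inside [0, 4], so split the integral there.
∫[0,3] (-2*x^2 + 2*x + 12) dx = 27.
∫[3,4] (-2*x^2 + 2*x + 12) dx = -17/3; the area of that piece is 17/3.
Total area = 27 + 17/3 = 98/3.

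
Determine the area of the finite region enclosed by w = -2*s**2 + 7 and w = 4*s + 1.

64/3

Set the curves equal: -2*s**2 + 7 = 4*s + 1, so -2*s**2 - 4*s + 6 = 0, which factors as -2*(s - 1)*(s + 3) = 0. The curves meet at s = -3, 1.
On [-3, 1], w = -2*s**2 + 7 is on top; that piece has area ∫[-3,1] (-2*s**2 - 4*s + 6) ds = 64/3.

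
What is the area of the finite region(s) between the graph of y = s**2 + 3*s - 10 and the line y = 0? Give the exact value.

343/6

The curve meets the s-axis where s**2 + 3*s - 10 = 0, i.e. (s - 2)*(s + 5) = 0, at s = -5, 2.
On [-5, 2] the curve lies below the axis; ∫[-5,2] (s**2 + 3*s - 10) ds = -343/6, giving area 343/6.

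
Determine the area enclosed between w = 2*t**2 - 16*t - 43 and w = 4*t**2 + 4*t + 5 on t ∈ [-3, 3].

On [-3, 3], (2*t**2 - 16*t - 43) - (4*t**2 + 4*t + 5) = -2*t**2 - 20*t - 48 is ≤ 0 throughout, so the area is a single integral of |-2*t**2 - 20*t - 48|.
∫[-3,3] (-2*t**2 - 20*t - 48) dt = -324; the area of that piece is 324.

324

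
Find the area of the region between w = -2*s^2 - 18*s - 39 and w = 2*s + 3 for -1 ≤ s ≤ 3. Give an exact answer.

On [-1, 3], (-2*s^2 - 18*s - 39) - (2*s + 3) = -2*s^2 - 20*s - 42 is ≤ 0 throughout, so the area is a single integral of |-2*s^2 - 20*s - 42|.
∫[-1,3] (-2*s^2 - 20*s - 42) ds = -800/3; the area of that piece is 800/3.

800/3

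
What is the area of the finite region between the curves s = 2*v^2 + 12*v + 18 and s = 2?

Both boundary curves give s as a function of v, so integrate with respect to v. Setting them equal: 2*v^2 + 12*v + 16 = 0, i.e. 2*(v + 2)*(v + 4) = 0, so they meet at v = -4, -2.
For v in [-4, -2], s = 2*v^2 + 12*v + 18 is on the left; area = ∫[-4,-2] (-(2*v^2 + 12*v + 16)) dv = 8/3.

8/3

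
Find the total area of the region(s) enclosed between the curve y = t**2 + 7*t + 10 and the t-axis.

9/2

The curve meets the t-axis where t**2 + 7*t + 10 = 0, i.e. (t + 2)*(t + 5) = 0, at t = -5, -2.
On [-5, -2] the curve lies below the axis; ∫[-5,-2] (t**2 + 7*t + 10) dt = -9/2, giving area 9/2.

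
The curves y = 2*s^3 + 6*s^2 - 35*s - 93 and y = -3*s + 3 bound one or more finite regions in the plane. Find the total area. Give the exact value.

517

Set the curves equal: 2*s^3 + 6*s^2 - 35*s - 93 = -3*s + 3, so 2*s^3 + 6*s^2 - 32*s - 96 = 0, which factors as 2*(s - 4)*(s + 3)*(s + 4) = 0. The curves meet at s = -4, -3, 4.
On [-4, -3], y = 2*s^3 + 6*s^2 - 35*s - 93 is on top; that piece has area ∫[-4,-3] (2*s^3 + 6*s^2 - 32*s - 96) ds = 5/2.
On [-3, 4], y = -3*s + 3 is on top; that piece has area ∫[-3,4] (-(2*s^3 + 6*s^2 - 32*s - 96)) ds = 1029/2.
Total enclosed area = 5/2 + 1029/2 = 517.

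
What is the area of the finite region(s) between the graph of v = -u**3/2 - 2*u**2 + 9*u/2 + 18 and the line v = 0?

The curve meets the u-axis where -u**3/2 - 2*u**2 + 9*u/2 + 18 = 0, i.e. -(u - 3)*(u + 3)*(u + 4)/2 = 0, at u = -4, -3, 3.
On [-4, -3] the curve lies below the axis; ∫[-4,-3] (-u**3/2 - 2*u**2 + 9*u/2 + 18) du = -13/24, giving area 13/24.
On [-3, 3] the curve lies above the axis; ∫[-3,3] (-u**3/2 - 2*u**2 + 9*u/2 + 18) du = 72, giving area 72.
Total area = 13/24 + 72 = 1741/24.

1741/24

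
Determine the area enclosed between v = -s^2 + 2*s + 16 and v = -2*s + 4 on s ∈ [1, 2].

On [1, 2], (-s^2 + 2*s + 16) - (-2*s + 4) = -s^2 + 4*s + 12 is ≥ 0 throughout, so the area is a single integral of |-s^2 + 4*s + 12|.
∫[1,2] (-s^2 + 4*s + 12) ds = 47/3.

47/3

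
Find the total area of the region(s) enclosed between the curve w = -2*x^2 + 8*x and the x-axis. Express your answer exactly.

The curve meets the x-axis where -2*x^2 + 8*x = 0, i.e. -2*x*(x - 4) = 0, at x = 0, 4.
On [0, 4] the curve lies above the axis; ∫[0,4] (-2*x^2 + 8*x) dx = 64/3, giving area 64/3.

64/3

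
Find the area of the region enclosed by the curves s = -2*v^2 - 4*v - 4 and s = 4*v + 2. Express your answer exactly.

8/3

Both boundary curves give s as a function of v, so integrate with respect to v. Setting them equal: -2*v^2 - 8*v - 6 = 0, i.e. -2*(v + 1)*(v + 3) = 0, so they meet at v = -3, -1.
For v in [-3, -1], s = -2*v^2 - 4*v - 4 is on the right; area = ∫[-3,-1] (-2*v^2 - 8*v - 6) dv = 8/3.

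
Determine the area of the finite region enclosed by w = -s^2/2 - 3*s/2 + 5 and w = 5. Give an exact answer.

Set the curves equal: -s^2/2 - 3*s/2 + 5 = 5, so -s^2/2 - 3*s/2 = 0, which factors as -s*(s + 3)/2 = 0. The curves meet at s = -3, 0.
On [-3, 0], w = -s^2/2 - 3*s/2 + 5 is on top; that piece has area ∫[-3,0] (-s^2/2 - 3*s/2) ds = 9/4.

9/4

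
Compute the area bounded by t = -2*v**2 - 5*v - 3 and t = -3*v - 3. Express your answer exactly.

1/3

Both boundary curves give t as a function of v, so integrate with respect to v. Setting them equal: -2*v**2 - 2*v = 0, i.e. -2*v*(v + 1) = 0, so they meet at v = -1, 0.
For v in [-1, 0], t = -2*v**2 - 5*v - 3 is on the right; area = ∫[-1,0] (-2*v**2 - 2*v) dv = 1/3.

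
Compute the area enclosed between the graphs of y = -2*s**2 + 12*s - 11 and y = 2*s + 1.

Set the curves equal: -2*s**2 + 12*s - 11 = 2*s + 1, so -2*s**2 + 10*s - 12 = 0, which factors as -2*(s - 3)*(s - 2) = 0. The curves meet at s = 2, 3.
On [2, 3], y = -2*s**2 + 12*s - 11 is on top; that piece has area ∫[2,3] (-2*s**2 + 10*s - 12) ds = 1/3.

1/3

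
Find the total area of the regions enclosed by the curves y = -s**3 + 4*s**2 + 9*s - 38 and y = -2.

Set the curves equal: -s**3 + 4*s**2 + 9*s - 38 = -2, so -s**3 + 4*s**2 + 9*s - 36 = 0, which factors as -(s - 4)*(s - 3)*(s + 3) = 0. The curves meet at s = -3, 3, 4.
On [-3, 3], y = -2 is on top; that piece has area ∫[-3,3] (-(-s**3 + 4*s**2 + 9*s - 36)) ds = 144.
On [3, 4], y = -s**3 + 4*s**2 + 9*s - 38 is on top; that piece has area ∫[3,4] (-s**3 + 4*s**2 + 9*s - 36) ds = 13/12.
Total enclosed area = 144 + 13/12 = 1741/12.

1741/12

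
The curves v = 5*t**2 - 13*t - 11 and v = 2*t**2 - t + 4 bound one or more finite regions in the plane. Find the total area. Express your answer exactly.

108

Set the curves equal: 5*t**2 - 13*t - 11 = 2*t**2 - t + 4, so 3*t**2 - 12*t - 15 = 0, which factors as 3*(t - 5)*(t + 1) = 0. The curves meet at t = -1, 5.
On [-1, 5], v = 2*t**2 - t + 4 is on top; that piece has area ∫[-1,5] (-(3*t**2 - 12*t - 15)) dt = 108.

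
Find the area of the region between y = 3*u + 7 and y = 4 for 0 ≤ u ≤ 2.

12

On [0, 2], (3*u + 7) - (4) = 3*u + 3 is ≥ 0 throughout, so the area is a single integral of |3*u + 3|.
∫[0,2] (3*u + 3) du = 12.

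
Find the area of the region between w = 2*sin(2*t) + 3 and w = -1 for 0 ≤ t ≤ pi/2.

On [0, pi/2], (2*sin(2*t) + 3) - (-1) = 2*sin(2*t) + 4 is ≥ 0 throughout, so the area is a single integral of |2*sin(2*t) + 4|.
∫[0,pi/2] (2*sin(2*t) + 4) dt = 2 + 2*pi.

2 + 2*pi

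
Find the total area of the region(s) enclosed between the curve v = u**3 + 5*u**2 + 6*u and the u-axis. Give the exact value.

The curve meets the u-axis where u**3 + 5*u**2 + 6*u = 0, i.e. u*(u + 2)*(u + 3) = 0, at u = -3, -2, 0.
On [-3, -2] the curve lies above the axis; ∫[-3,-2] (u**3 + 5*u**2 + 6*u) du = 5/12, giving area 5/12.
On [-2, 0] the curve lies below the axis; ∫[-2,0] (u**3 + 5*u**2 + 6*u) du = -8/3, giving area 8/3.
Total area = 5/12 + 8/3 = 37/12.

37/12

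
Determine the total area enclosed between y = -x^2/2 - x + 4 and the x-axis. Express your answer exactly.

18

The curve meets the x-axis where -x^2/2 - x + 4 = 0, i.e. -(x - 2)*(x + 4)/2 = 0, at x = -4, 2.
On [-4, 2] the curve lies above the axis; ∫[-4,2] (-x^2/2 - x + 4) dx = 18, giving area 18.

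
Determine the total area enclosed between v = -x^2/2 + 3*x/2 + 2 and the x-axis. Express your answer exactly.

The curve meets the x-axis where -x^2/2 + 3*x/2 + 2 = 0, i.e. -(x - 4)*(x + 1)/2 = 0, at x = -1, 4.
On [-1, 4] the curve lies above the axis; ∫[-1,4] (-x^2/2 + 3*x/2 + 2) dx = 125/12, giving area 125/12.

125/12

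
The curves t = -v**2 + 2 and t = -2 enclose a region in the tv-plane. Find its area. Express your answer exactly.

32/3

Both boundary curves give t as a function of v, so integrate with respect to v. Setting them equal: -v**2 + 4 = 0, i.e. -(v - 2)*(v + 2) = 0, so they meet at v = -2, 2.
For v in [-2, 2], t = -v**2 + 2 is on the right; area = ∫[-2,2] (-v**2 + 4) dv = 32/3.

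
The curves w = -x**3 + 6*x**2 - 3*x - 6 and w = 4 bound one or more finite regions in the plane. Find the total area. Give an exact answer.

81/2

Set the curves equal: -x**3 + 6*x**2 - 3*x - 6 = 4, so -x**3 + 6*x**2 - 3*x - 10 = 0, which factors as -(x - 5)*(x - 2)*(x + 1) = 0. The curves meet at x = -1, 2, 5.
On [-1, 2], w = 4 is on top; that piece has area ∫[-1,2] (-(-x**3 + 6*x**2 - 3*x - 10)) dx = 81/4.
On [2, 5], w = -x**3 + 6*x**2 - 3*x - 6 is on top; that piece has area ∫[2,5] (-x**3 + 6*x**2 - 3*x - 10) dx = 81/4.
Total enclosed area = 81/4 + 81/4 = 81/2.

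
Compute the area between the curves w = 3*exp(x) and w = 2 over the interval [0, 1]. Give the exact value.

-5 + 3*exp(1)

On [0, 1], (3*exp(x)) - (2) = 3*exp(x) - 2 is ≥ 0 throughout, so the area is a single integral of |3*exp(x) - 2|.
∫[0,1] (3*exp(x) - 2) dx = -5 + 3*exp(1).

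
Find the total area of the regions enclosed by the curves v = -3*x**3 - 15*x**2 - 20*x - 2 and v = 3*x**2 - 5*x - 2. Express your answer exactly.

Set the curves equal: -3*x**3 - 15*x**2 - 20*x - 2 = 3*x**2 - 5*x - 2, so -3*x**3 - 18*x**2 - 15*x = 0, which factors as -3*x*(x + 1)*(x + 5) = 0. The curves meet at x = -5, -1, 0.
On [-5, -1], v = 3*x**2 - 5*x - 2 is on top; that piece has area ∫[-5,-1] (-(-3*x**3 - 18*x**2 - 15*x)) dx = 96.
On [-1, 0], v = -3*x**3 - 15*x**2 - 20*x - 2 is on top; that piece has area ∫[-1,0] (-3*x**3 - 18*x**2 - 15*x) dx = 9/4.
Total enclosed area = 96 + 9/4 = 393/4.

393/4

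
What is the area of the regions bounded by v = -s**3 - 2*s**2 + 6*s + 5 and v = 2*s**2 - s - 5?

937/12

Set the curves equal: -s**3 - 2*s**2 + 6*s + 5 = 2*s**2 - s - 5, so -s**3 - 4*s**2 + 7*s + 10 = 0, which factors as -(s - 2)*(s + 1)*(s + 5) = 0. The curves meet at s = -5, -1, 2.
On [-5, -1], v = 2*s**2 - s - 5 is on top; that piece has area ∫[-5,-1] (-(-s**3 - 4*s**2 + 7*s + 10)) ds = 160/3.
On [-1, 2], v = -s**3 - 2*s**2 + 6*s + 5 is on top; that piece has area ∫[-1,2] (-s**3 - 4*s**2 + 7*s + 10) ds = 99/4.
Total enclosed area = 160/3 + 99/4 = 937/12.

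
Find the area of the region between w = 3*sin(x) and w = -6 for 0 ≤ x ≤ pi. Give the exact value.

6 + 6*pi

On [0, pi], (3*sin(x)) - (-6) = 3*sin(x) + 6 is ≥ 0 throughout, so the area is a single integral of |3*sin(x) + 6|.
∫[0,pi] (3*sin(x) + 6) dx = 6 + 6*pi.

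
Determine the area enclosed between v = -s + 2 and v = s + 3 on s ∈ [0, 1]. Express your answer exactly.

On [0, 1], (-s + 2) - (s + 3) = -2*s - 1 is ≤ 0 throughout, so the area is a single integral of |-2*s - 1|.
∫[0,1] (-2*s - 1) ds = -2; the area of that piece is 2.

2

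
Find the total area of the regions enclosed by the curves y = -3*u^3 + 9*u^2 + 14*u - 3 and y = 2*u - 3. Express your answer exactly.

Set the curves equal: -3*u^3 + 9*u^2 + 14*u - 3 = 2*u - 3, so -3*u^3 + 9*u^2 + 12*u = 0, which factors as -3*u*(u - 4)*(u + 1) = 0. The curves meet at u = -1, 0, 4.
On [-1, 0], y = 2*u - 3 is on top; that piece has area ∫[-1,0] (-(-3*u^3 + 9*u^2 + 12*u)) du = 9/4.
On [0, 4], y = -3*u^3 + 9*u^2 + 14*u - 3 is on top; that piece has area ∫[0,4] (-3*u^3 + 9*u^2 + 12*u) du = 96.
Total enclosed area = 9/4 + 96 = 393/4.

393/4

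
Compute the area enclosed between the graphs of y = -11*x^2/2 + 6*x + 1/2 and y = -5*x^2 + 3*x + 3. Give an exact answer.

Set the curves equal: -11*x^2/2 + 6*x + 1/2 = -5*x^2 + 3*x + 3, so -x^2/2 + 3*x - 5/2 = 0, which factors as -(x - 5)*(x - 1)/2 = 0. The curves meet at x = 1, 5.
On [1, 5], y = -11*x^2/2 + 6*x + 1/2 is on top; that piece has area ∫[1,5] (-x^2/2 + 3*x - 5/2) dx = 16/3.

16/3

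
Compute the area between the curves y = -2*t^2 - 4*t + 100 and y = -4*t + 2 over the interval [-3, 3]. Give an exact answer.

552

On [-3, 3], (-2*t^2 - 4*t + 100) - (-4*t + 2) = -2*t^2 + 98 is ≥ 0 throughout, so the area is a single integral of |-2*t^2 + 98|.
∫[-3,3] (-2*t^2 + 98) dt = 552.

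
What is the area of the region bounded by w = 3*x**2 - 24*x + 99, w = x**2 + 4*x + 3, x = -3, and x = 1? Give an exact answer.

On [-3, 1], (3*x**2 - 24*x + 99) - (x**2 + 4*x + 3) = 2*x**2 - 28*x + 96 is ≥ 0 throughout, so the area is a single integral of |2*x**2 - 28*x + 96|.
∫[-3,1] (2*x**2 - 28*x + 96) dx = 1544/3.

1544/3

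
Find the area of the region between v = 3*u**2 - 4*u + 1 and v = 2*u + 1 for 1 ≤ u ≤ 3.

6

The difference (3*u**2 - 4*u + 1) - (2*u + 1) = 3*u**2 - 6*u changes sign at u = 2 inside [1, 3], so split the integral there.
∫[1,2] (3*u**2 - 6*u) du = -2; the area of that piece is 2.
∫[2,3] (3*u**2 - 6*u) du = 4.
Total area = 2 + 4 = 6.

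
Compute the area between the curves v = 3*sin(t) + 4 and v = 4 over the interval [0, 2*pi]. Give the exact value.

The difference (3*sin(t) + 4) - (4) = 3*sin(t) changes sign at t = pi inside [0, 2*pi], so split the integral there.
∫[0,pi] (3*sin(t)) dt = 6.
∫[pi,2*pi] (3*sin(t)) dt = -6; the area of that piece is 6.
Total area = 6 + 6 = 12.

12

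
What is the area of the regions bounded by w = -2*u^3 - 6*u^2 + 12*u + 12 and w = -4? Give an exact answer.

Set the curves equal: -2*u^3 - 6*u^2 + 12*u + 12 = -4, so -2*u^3 - 6*u^2 + 12*u + 16 = 0, which factors as -2*(u - 2)*(u + 1)*(u + 4) = 0. The curves meet at u = -4, -1, 2.
On [-4, -1], w = -4 is on top; that piece has area ∫[-4,-1] (-(-2*u^3 - 6*u^2 + 12*u + 16)) du = 81/2.
On [-1, 2], w = -2*u^3 - 6*u^2 + 12*u + 12 is on top; that piece has area ∫[-1,2] (-2*u^3 - 6*u^2 + 12*u + 16) du = 81/2.
Total enclosed area = 81/2 + 81/2 = 81.

81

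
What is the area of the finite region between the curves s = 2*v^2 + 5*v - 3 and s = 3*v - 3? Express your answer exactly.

1/3

Both boundary curves give s as a function of v, so integrate with respect to v. Setting them equal: 2*v^2 + 2*v = 0, i.e. 2*v*(v + 1) = 0, so they meet at v = -1, 0.
For v in [-1, 0], s = 2*v^2 + 5*v - 3 is on the left; area = ∫[-1,0] (-(2*v^2 + 2*v)) dv = 1/3.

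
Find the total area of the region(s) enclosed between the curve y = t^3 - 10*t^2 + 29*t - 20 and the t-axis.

The curve meets the t-axis where t^3 - 10*t^2 + 29*t - 20 = 0, i.e. (t - 5)*(t - 4)*(t - 1) = 0, at t = 1, 4, 5.
On [1, 4] the curve lies above the axis; ∫[1,4] (t^3 - 10*t^2 + 29*t - 20) dt = 45/4, giving area 45/4.
On [4, 5] the curve lies below the axis; ∫[4,5] (t^3 - 10*t^2 + 29*t - 20) dt = -7/12, giving area 7/12.
Total area = 45/4 + 7/12 = 71/6.

71/6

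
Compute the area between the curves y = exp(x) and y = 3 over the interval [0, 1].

On [0, 1], (exp(x)) - (3) = exp(x) - 3 is ≤ 0 throughout, so the area is a single integral of |exp(x) - 3|.
∫[0,1] (exp(x) - 3) dx = -4 + exp(1); the area of that piece is 4 - exp(1).

4 - exp(1)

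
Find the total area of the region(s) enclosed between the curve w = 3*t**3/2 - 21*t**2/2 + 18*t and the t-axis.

The curve meets the t-axis where 3*t**3/2 - 21*t**2/2 + 18*t = 0, i.e. 3*t*(t - 4)*(t - 3)/2 = 0, at t = 0, 3, 4.
On [0, 3] the curve lies above the axis; ∫[0,3] (3*t**3/2 - 21*t**2/2 + 18*t) dt = 135/8, giving area 135/8.
On [3, 4] the curve lies below the axis; ∫[3,4] (3*t**3/2 - 21*t**2/2 + 18*t) dt = -7/8, giving area 7/8.
Total area = 135/8 + 7/8 = 71/4.

71/4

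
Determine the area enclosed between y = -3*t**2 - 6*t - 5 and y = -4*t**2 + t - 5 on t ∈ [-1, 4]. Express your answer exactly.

77/2

The difference (-3*t**2 - 6*t - 5) - (-4*t**2 + t - 5) = t**2 - 7*t changes sign at t = 0 inside [-1, 4], so split the integral there.
∫[-1,0] (t**2 - 7*t) dt = 23/6.
∫[0,4] (t**2 - 7*t) dt = -104/3; the area of that piece is 104/3.
Total area = 23/6 + 104/3 = 77/2.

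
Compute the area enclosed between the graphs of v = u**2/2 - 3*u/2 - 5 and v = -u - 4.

9/4

Set the curves equal: u**2/2 - 3*u/2 - 5 = -u - 4, so u**2/2 - u/2 - 1 = 0, which factors as (u - 2)*(u + 1)/2 = 0. The curves meet at u = -1, 2.
On [-1, 2], v = -u - 4 is on top; that piece has area ∫[-1,2] (-(u**2/2 - u/2 - 1)) du = 9/4.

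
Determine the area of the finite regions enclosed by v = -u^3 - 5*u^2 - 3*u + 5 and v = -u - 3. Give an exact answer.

Set the curves equal: -u^3 - 5*u^2 - 3*u + 5 = -u - 3, so -u^3 - 5*u^2 - 2*u + 8 = 0, which factors as -(u - 1)*(u + 2)*(u + 4) = 0. The curves meet at u = -4, -2, 1.
On [-4, -2], v = -u - 3 is on top; that piece has area ∫[-4,-2] (-(-u^3 - 5*u^2 - 2*u + 8)) du = 16/3.
On [-2, 1], v = -u^3 - 5*u^2 - 3*u + 5 is on top; that piece has area ∫[-2,1] (-u^3 - 5*u^2 - 2*u + 8) du = 63/4.
Total enclosed area = 16/3 + 63/4 = 253/12.

253/12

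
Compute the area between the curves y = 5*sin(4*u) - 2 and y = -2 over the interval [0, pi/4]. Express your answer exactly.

On [0, pi/4], (5*sin(4*u) - 2) - (-2) = 5*sin(4*u) is ≥ 0 throughout, so the area is a single integral of |5*sin(4*u)|.
∫[0,pi/4] (5*sin(4*u)) du = 5/2.

5/2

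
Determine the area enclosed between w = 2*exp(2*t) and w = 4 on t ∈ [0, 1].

-7 + 4*log(2) + exp(2)

The difference (2*exp(2*t)) - (4) = 2*exp(2*t) - 4 changes sign at t = log(2)/2 inside [0, 1], so split the integral there.
∫[0,log(2)/2] (2*exp(2*t) - 4) dt = 1 - log(4); the area of that piece is -1 + log(4).
∫[log(2)/2,1] (2*exp(2*t) - 4) dt = -6 + 2*log(2) + exp(2).
Total area = (-1 + log(4)) + (-6 + 2*log(2) + exp(2)) = -7 + 4*log(2) + exp(2).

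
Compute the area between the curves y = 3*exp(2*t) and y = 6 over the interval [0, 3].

-45/2 + 6*log(2) + 3*exp(6)/2

The difference (3*exp(2*t)) - (6) = 3*exp(2*t) - 6 changes sign at t = log(2)/2 inside [0, 3], so split the integral there.
∫[0,log(2)/2] (3*exp(2*t) - 6) dt = 3/2 - log(8); the area of that piece is -3/2 + log(8).
∫[log(2)/2,3] (3*exp(2*t) - 6) dt = -21 + 3*log(2) + 3*exp(6)/2.
Total area = (-3/2 + log(8)) + (-21 + 3*log(2) + 3*exp(6)/2) = -45/2 + 6*log(2) + 3*exp(6)/2.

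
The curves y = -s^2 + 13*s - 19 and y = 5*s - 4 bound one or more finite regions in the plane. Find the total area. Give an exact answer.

4/3

Set the curves equal: -s^2 + 13*s - 19 = 5*s - 4, so -s^2 + 8*s - 15 = 0, which factors as -(s - 5)*(s - 3) = 0. The curves meet at s = 3, 5.
On [3, 5], y = -s^2 + 13*s - 19 is on top; that piece has area ∫[3,5] (-s^2 + 8*s - 15) ds = 4/3.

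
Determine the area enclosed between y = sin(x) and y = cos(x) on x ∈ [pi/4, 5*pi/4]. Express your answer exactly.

On [pi/4, 5*pi/4], (sin(x)) - (cos(x)) = sin(x) - cos(x) is ≥ 0 throughout, so the area is a single integral of |sin(x) - cos(x)|.
∫[pi/4,5*pi/4] (sin(x) - cos(x)) dx = 2*sqrt(2).

2*sqrt(2)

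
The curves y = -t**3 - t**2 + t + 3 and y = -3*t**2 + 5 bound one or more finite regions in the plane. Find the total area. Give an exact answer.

37/12

Set the curves equal: -t**3 - t**2 + t + 3 = -3*t**2 + 5, so -t**3 + 2*t**2 + t - 2 = 0, which factors as -(t - 2)*(t - 1)*(t + 1) = 0. The curves meet at t = -1, 1, 2.
On [-1, 1], y = -3*t**2 + 5 is on top; that piece has area ∫[-1,1] (-(-t**3 + 2*t**2 + t - 2)) dt = 8/3.
On [1, 2], y = -t**3 - t**2 + t + 3 is on top; that piece has area ∫[1,2] (-t**3 + 2*t**2 + t - 2) dt = 5/12.
Total enclosed area = 8/3 + 5/12 = 37/12.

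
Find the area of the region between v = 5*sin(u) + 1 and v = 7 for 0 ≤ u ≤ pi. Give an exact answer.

-10 + 6*pi

On [0, pi], (5*sin(u) + 1) - (7) = 5*sin(u) - 6 is ≤ 0 throughout, so the area is a single integral of |5*sin(u) - 6|.
∫[0,pi] (5*sin(u) - 6) du = 10 - 6*pi; the area of that piece is -10 + 6*pi.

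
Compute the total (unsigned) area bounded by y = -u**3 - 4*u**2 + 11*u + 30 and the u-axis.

The curve meets the u-axis where -u**3 - 4*u**2 + 11*u + 30 = 0, i.e. -(u - 3)*(u + 2)*(u + 5) = 0, at u = -5, -2, 3.
On [-5, -2] the curve lies below the axis; ∫[-5,-2] (-u**3 - 4*u**2 + 11*u + 30) du = -117/4, giving area 117/4.
On [-2, 3] the curve lies above the axis; ∫[-2,3] (-u**3 - 4*u**2 + 11*u + 30) du = 1375/12, giving area 1375/12.
Total area = 117/4 + 1375/12 = 863/6.

863/6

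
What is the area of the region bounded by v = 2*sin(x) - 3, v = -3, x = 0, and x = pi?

4

On [0, pi], (2*sin(x) - 3) - (-3) = 2*sin(x) is ≥ 0 throughout, so the area is a single integral of |2*sin(x)|.
∫[0,pi] (2*sin(x)) dx = 4.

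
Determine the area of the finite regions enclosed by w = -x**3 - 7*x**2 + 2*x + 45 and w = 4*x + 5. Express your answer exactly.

Set the curves equal: -x**3 - 7*x**2 + 2*x + 45 = 4*x + 5, so -x**3 - 7*x**2 - 2*x + 40 = 0, which factors as -(x - 2)*(x + 4)*(x + 5) = 0. The curves meet at x = -5, -4, 2.
On [-5, -4], w = 4*x + 5 is on top; that piece has area ∫[-5,-4] (-(-x**3 - 7*x**2 - 2*x + 40)) dx = 13/12.
On [-4, 2], w = -x**3 - 7*x**2 + 2*x + 45 is on top; that piece has area ∫[-4,2] (-x**3 - 7*x**2 - 2*x + 40) dx = 144.
Total enclosed area = 13/12 + 144 = 1741/12.

1741/12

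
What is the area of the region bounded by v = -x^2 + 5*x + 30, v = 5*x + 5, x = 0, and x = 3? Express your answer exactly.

On [0, 3], (-x^2 + 5*x + 30) - (5*x + 5) = -x^2 + 25 is ≥ 0 throughout, so the area is a single integral of |-x^2 + 25|.
∫[0,3] (-x^2 + 25) dx = 66.

66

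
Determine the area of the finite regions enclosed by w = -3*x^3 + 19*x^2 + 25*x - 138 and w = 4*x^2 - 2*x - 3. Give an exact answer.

568

Set the curves equal: -3*x^3 + 19*x^2 + 25*x - 138 = 4*x^2 - 2*x - 3, so -3*x^3 + 15*x^2 + 27*x - 135 = 0, which factors as -3*(x - 5)*(x - 3)*(x + 3) = 0. The curves meet at x = -3, 3, 5.
On [-3, 3], w = 4*x^2 - 2*x - 3 is on top; that piece has area ∫[-3,3] (-(-3*x^3 + 15*x^2 + 27*x - 135)) dx = 540.
On [3, 5], w = -3*x^3 + 19*x^2 + 25*x - 138 is on top; that piece has area ∫[3,5] (-3*x^3 + 15*x^2 + 27*x - 135) dx = 28.
Total enclosed area = 540 + 28 = 568.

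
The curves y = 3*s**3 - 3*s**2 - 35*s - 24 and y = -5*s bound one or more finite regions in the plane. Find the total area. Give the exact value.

Set the curves equal: 3*s**3 - 3*s**2 - 35*s - 24 = -5*s, so 3*s**3 - 3*s**2 - 30*s - 24 = 0, which factors as 3*(s - 4)*(s + 1)*(s + 2) = 0. The curves meet at s = -2, -1, 4.
On [-2, -1], y = 3*s**3 - 3*s**2 - 35*s - 24 is on top; that piece has area ∫[-2,-1] (3*s**3 - 3*s**2 - 30*s - 24) ds = 11/4.
On [-1, 4], y = -5*s is on top; that piece has area ∫[-1,4] (-(3*s**3 - 3*s**2 - 30*s - 24)) ds = 875/4.
Total enclosed area = 11/4 + 875/4 = 443/2.

443/2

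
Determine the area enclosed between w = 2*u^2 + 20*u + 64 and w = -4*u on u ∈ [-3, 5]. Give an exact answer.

2416/3

On [-3, 5], (2*u^2 + 20*u + 64) - (-4*u) = 2*u^2 + 24*u + 64 is ≥ 0 throughout, so the area is a single integral of |2*u^2 + 24*u + 64|.
∫[-3,5] (2*u^2 + 24*u + 64) du = 2416/3.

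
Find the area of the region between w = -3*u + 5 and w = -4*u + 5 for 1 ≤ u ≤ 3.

4

On [1, 3], (-3*u + 5) - (-4*u + 5) = u is ≥ 0 throughout, so the area is a single integral of |u|.
∫[1,3] (u) du = 4.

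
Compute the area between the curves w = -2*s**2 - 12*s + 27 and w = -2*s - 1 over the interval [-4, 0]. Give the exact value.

448/3

On [-4, 0], (-2*s**2 - 12*s + 27) - (-2*s - 1) = -2*s**2 - 10*s + 28 is ≥ 0 throughout, so the area is a single integral of |-2*s**2 - 10*s + 28|.
∫[-4,0] (-2*s**2 - 10*s + 28) ds = 448/3.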